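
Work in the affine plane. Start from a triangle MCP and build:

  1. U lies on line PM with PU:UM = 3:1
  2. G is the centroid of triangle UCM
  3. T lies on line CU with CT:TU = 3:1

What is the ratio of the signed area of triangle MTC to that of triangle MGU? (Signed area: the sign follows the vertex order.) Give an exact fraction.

[MTC]:[MGU] = -9/4

Work in coordinates with M = (0, 0), C = (1, 0), P = (0, 1).
1. U lies on line PM with PU:UM = 3:1 ⇒ U = (0, 1/4)
2. G is the centroid of triangle UCM ⇒ G = (1/3, 1/12)
3. T lies on line CU with CT:TU = 3:1 ⇒ T = (1/4, 3/16)
2·[MTC] = -3/16, 2·[MGU] = 1/12
[MTC]:[MGU] = -3/16:1/12 = -9/4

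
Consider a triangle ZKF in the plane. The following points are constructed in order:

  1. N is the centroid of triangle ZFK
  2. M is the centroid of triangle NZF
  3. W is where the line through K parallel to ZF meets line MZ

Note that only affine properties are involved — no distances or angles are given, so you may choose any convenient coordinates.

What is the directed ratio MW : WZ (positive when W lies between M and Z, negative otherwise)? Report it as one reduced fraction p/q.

MW:WZ = -8/9

Set Z = (0, 0), K = (1, 0), F = (0, 1); any affine frame gives the same invariant.
1. N is the centroid of triangle ZFK ⇒ N = (1/3, 1/3)
2. M is the centroid of triangle NZF ⇒ M = (1/9, 4/9)
3. W is where the line through K parallel to ZF meets line MZ ⇒ W = (1, 4)
W = M + t·(Z−M) with t = -8, so MW:WZ = t:(1−t) = -8:9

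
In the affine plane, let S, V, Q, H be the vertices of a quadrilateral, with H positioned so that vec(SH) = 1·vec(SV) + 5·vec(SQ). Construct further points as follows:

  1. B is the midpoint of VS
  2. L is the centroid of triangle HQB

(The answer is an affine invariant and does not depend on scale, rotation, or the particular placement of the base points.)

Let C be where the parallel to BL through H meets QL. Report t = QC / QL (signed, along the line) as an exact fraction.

t = 2

Work in coordinates with S = (0, 0), V = (1, 0), Q = (0, 1), H = (1, 5).
1. B is the midpoint of VS ⇒ B = (1/2, 0)
2. L is the centroid of triangle HQB ⇒ L = (1/2, 2)
through H parallel to BL: direction (0, 2); meets QL at C = (1, 3)
C = Q + t·(L−Q) with t = 2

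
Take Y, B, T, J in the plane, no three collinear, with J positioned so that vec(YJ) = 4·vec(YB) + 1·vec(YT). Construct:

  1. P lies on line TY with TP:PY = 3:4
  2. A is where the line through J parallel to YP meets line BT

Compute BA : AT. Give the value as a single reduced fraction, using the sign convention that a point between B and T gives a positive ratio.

Set Y = (0, 0), B = (1, 0), T = (0, 1), J = (4, 1); any affine frame gives the same invariant.
1. P lies on line TY with TP:PY = 3:4 ⇒ P = (0, 4/7)
2. A is where the line through J parallel to YP meets line BT ⇒ A = (4, -3)
A = B + t·(T−B) with t = -3, so BA:AT = t:(1−t) = -3:4

BA:AT = -3/4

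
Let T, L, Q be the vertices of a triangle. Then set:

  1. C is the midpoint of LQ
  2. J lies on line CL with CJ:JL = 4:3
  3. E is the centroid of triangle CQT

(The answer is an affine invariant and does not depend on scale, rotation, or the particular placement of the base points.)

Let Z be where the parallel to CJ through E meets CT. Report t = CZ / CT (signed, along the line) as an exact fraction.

t = 1/3

Work in coordinates with T = (0, 0), L = (1, 0), Q = (0, 1).
1. C is the midpoint of LQ ⇒ C = (1/2, 1/2)
2. J lies on line CL with CJ:JL = 4:3 ⇒ J = (11/14, 3/14)
3. E is the centroid of triangle CQT ⇒ E = (1/6, 1/2)
through E parallel to CJ: direction (2/7, -2/7); meets CT at Z = (1/3, 1/3)
Z = C + t·(T−C) with t = 1/3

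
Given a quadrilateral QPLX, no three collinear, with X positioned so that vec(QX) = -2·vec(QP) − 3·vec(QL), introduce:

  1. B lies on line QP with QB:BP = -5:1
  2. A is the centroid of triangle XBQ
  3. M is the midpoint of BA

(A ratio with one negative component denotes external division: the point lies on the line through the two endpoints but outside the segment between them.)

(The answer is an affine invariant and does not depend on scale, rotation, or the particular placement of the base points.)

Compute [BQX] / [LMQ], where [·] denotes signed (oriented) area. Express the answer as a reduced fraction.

Set Q = (0, 0), P = (1, 0), L = (0, 1), X = (-2, -3); any affine frame gives the same invariant.
1. B lies on line QP with QB:BP = -5:1 ⇒ B = (5/4, 0)
2. A is the centroid of triangle XBQ ⇒ A = (-1/4, -1)
3. M is the midpoint of BA ⇒ M = (1/2, -1/2)
2·[BQX] = 15/4, 2·[LMQ] = -1/2
[BQX]:[LMQ] = 15/4:-1/2 = -15/2

[BQX]:[LMQ] = -15/2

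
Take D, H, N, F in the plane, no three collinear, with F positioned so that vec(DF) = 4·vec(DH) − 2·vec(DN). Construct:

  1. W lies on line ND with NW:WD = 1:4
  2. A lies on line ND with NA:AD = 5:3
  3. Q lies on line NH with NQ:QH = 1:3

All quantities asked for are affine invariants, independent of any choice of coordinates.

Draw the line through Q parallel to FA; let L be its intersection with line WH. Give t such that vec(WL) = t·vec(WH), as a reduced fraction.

Work in coordinates with D = (0, 0), H = (1, 0), N = (0, 1), F = (4, -2).
1. W lies on line ND with NW:WD = 1:4 ⇒ W = (0, 4/5)
2. A lies on line ND with NA:AD = 5:3 ⇒ A = (0, 3/8)
3. Q lies on line NH with NQ:QH = 1:3 ⇒ Q = (1/4, 3/4)
through Q parallel to FA: direction (-4, 19/8); meets WH at L = (-21/44, 13/11)
L = W + t·(H−W) with t = -21/44

t = -21/44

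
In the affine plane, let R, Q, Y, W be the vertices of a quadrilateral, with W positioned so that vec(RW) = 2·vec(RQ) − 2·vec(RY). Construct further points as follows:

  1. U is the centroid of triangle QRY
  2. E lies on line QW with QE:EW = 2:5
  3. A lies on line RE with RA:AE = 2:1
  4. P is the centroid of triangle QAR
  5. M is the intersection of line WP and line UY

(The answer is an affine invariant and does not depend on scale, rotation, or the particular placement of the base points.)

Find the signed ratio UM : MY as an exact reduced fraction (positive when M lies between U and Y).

Choose coordinates R = (0, 0), Q = (1, 0), Y = (0, 1), W = (2, -2).
1. U is the centroid of triangle QRY ⇒ U = (1/3, 1/3)
2. E lies on line QW with QE:EW = 2:5 ⇒ E = (9/7, -4/7)
3. A lies on line RE with RA:AE = 2:1 ⇒ A = (6/7, -8/21)
4. P is the centroid of triangle QAR ⇒ P = (13/21, -8/63)
5. M is the intersection of line WP and line UY ⇒ M = (25/56, 3/28)
M = U + t·(Y−U) with t = -19/56, so UM:MY = t:(1−t) = -19/56:75/56

UM:MY = -19/75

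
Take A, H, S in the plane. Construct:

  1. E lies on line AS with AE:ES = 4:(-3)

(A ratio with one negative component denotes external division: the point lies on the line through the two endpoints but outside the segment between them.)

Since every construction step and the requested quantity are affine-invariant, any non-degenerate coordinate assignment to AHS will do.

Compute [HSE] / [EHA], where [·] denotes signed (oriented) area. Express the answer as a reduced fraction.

[HSE]:[EHA] = 3/4

Set A = (0, 0), H = (1, 0), S = (0, 1); any affine frame gives the same invariant.
1. E lies on line AS with AE:ES = 4:(-3) ⇒ E = (0, 4)
2·[HSE] = -3, 2·[EHA] = -4
[HSE]:[EHA] = -3:-4 = 3/4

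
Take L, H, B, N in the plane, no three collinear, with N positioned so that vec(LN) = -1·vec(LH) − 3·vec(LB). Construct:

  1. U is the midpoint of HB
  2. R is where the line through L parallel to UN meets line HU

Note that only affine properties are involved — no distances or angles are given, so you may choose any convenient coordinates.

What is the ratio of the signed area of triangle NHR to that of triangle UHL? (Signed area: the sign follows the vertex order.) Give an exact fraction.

[NHR]:[UHL] = -7

Work in coordinates with L = (0, 0), H = (1, 0), B = (0, 1), N = (-1, -3).
1. U is the midpoint of HB ⇒ U = (1/2, 1/2)
2. R is where the line through L parallel to UN meets line HU ⇒ R = (3/10, 7/10)
2·[NHR] = 7/2, 2·[UHL] = -1/2
[NHR]:[UHL] = 7/2:-1/2 = -7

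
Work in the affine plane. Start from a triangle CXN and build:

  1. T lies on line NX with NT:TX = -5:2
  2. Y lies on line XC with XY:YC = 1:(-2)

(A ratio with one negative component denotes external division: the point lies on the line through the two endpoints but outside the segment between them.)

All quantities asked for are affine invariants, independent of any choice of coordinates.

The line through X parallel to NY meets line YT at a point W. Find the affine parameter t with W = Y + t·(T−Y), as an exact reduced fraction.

t = 3/5

Set C = (0, 0), X = (1, 0), N = (0, 1); any affine frame gives the same invariant.
1. T lies on line NX with NT:TX = -5:2 ⇒ T = (5/3, -2/3)
2. Y lies on line XC with XY:YC = 1:(-2) ⇒ Y = (2, 0)
through X parallel to NY: direction (2, -1); meets YT at W = (9/5, -2/5)
W = Y + t·(T−Y) with t = 3/5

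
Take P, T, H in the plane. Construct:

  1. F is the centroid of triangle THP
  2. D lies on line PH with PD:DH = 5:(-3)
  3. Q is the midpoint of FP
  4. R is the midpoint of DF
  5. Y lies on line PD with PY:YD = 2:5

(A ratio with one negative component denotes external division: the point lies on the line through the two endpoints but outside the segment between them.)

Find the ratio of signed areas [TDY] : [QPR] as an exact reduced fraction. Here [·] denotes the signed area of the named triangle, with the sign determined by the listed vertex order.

[TDY]:[QPR] = -60/7

Assign P = (0, 0), T = (1, 0), H = (0, 1) — the answer is frame-independent, so this choice is without loss of generality.
1. F is the centroid of triangle THP ⇒ F = (1/3, 1/3)
2. D lies on line PH with PD:DH = 5:(-3) ⇒ D = (0, 5/2)
3. Q is the midpoint of FP ⇒ Q = (1/6, 1/6)
4. R is the midpoint of DF ⇒ R = (1/6, 17/12)
5. Y lies on line PD with PY:YD = 2:5 ⇒ Y = (0, 5/7)
2·[TDY] = 25/14, 2·[QPR] = -5/24
[TDY]:[QPR] = 25/14:-5/24 = -60/7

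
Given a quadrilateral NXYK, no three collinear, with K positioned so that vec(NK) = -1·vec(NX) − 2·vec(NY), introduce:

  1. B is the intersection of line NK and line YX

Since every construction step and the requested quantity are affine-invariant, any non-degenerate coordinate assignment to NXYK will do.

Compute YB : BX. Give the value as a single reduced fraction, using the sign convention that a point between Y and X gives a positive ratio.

YB:BX = 1/2

Work in coordinates with N = (0, 0), X = (1, 0), Y = (0, 1), K = (-1, -2).
1. B is the intersection of line NK and line YX ⇒ B = (1/3, 2/3)
B = Y + t·(X−Y) with t = 1/3, so YB:BX = t:(1−t) = 1/3:2/3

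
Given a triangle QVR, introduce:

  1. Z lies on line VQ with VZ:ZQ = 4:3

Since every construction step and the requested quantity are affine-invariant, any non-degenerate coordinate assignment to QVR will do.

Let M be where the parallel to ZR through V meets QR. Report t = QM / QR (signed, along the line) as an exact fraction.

Work in coordinates with Q = (0, 0), V = (1, 0), R = (0, 1).
1. Z lies on line VQ with VZ:ZQ = 4:3 ⇒ Z = (3/7, 0)
through V parallel to ZR: direction (-3/7, 1); meets QR at M = (0, 7/3)
M = Q + t·(R−Q) with t = 7/3

t = 7/3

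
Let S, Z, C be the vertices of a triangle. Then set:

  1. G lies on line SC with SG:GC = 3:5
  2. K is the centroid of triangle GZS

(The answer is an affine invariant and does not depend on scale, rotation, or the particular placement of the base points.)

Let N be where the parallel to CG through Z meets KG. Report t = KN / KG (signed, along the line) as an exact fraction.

t = -2

Choose coordinates S = (0, 0), Z = (1, 0), C = (0, 1).
1. G lies on line SC with SG:GC = 3:5 ⇒ G = (0, 3/8)
2. K is the centroid of triangle GZS ⇒ K = (1/3, 1/8)
through Z parallel to CG: direction (0, -5/8); meets KG at N = (1, -3/8)
N = K + t·(G−K) with t = -2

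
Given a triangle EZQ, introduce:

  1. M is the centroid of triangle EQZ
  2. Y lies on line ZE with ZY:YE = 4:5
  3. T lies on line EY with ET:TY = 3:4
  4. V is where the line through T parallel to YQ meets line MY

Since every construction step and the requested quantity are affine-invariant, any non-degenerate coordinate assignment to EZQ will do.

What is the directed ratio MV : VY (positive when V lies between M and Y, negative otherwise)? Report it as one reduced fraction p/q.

Set E = (0, 0), Z = (1, 0), Q = (0, 1); any affine frame gives the same invariant.
1. M is the centroid of triangle EQZ ⇒ M = (1/3, 1/3)
2. Y lies on line ZE with ZY:YE = 4:5 ⇒ Y = (5/9, 0)
3. T lies on line EY with ET:TY = 3:4 ⇒ T = (5/21, 0)
4. V is where the line through T parallel to YQ meets line MY ⇒ V = (-85/63, 20/7)
V = M + t·(Y−M) with t = -53/7, so MV:VY = t:(1−t) = -53/7:60/7

MV:VY = -53/60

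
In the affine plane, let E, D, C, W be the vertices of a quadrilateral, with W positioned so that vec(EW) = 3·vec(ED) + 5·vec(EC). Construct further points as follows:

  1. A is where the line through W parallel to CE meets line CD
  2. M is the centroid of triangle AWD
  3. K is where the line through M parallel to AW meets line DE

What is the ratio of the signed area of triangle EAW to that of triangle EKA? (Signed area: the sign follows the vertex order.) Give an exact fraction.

[EAW]:[EKA] = -9/2

Assign E = (0, 0), D = (1, 0), C = (0, 1), W = (3, 5) — the answer is frame-independent, so this choice is without loss of generality.
1. A is where the line through W parallel to CE meets line CD ⇒ A = (3, -2)
2. M is the centroid of triangle AWD ⇒ M = (7/3, 1)
3. K is where the line through M parallel to AW meets line DE ⇒ K = (7/3, 0)
2·[EAW] = 21, 2·[EKA] = -14/3
[EAW]:[EKA] = 21:-14/3 = -9/2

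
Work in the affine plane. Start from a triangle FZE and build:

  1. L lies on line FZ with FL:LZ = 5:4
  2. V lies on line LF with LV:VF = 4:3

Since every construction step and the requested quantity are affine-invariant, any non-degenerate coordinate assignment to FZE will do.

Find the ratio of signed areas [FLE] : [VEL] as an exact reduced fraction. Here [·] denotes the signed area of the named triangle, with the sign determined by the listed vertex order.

[FLE]:[VEL] = -7/4

Choose coordinates F = (0, 0), Z = (1, 0), E = (0, 1).
1. L lies on line FZ with FL:LZ = 5:4 ⇒ L = (5/9, 0)
2. V lies on line LF with LV:VF = 4:3 ⇒ V = (5/21, 0)
2·[FLE] = 5/9, 2·[VEL] = -20/63
[FLE]:[VEL] = 5/9:-20/63 = -7/4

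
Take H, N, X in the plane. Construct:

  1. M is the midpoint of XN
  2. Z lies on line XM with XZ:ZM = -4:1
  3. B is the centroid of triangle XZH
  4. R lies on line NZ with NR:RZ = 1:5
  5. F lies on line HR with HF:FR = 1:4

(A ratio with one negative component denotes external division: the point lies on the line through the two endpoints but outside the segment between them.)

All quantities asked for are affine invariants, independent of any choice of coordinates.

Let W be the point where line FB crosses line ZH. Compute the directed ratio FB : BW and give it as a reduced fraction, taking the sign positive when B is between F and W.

FB:BW = -5/4

Set H = (0, 0), N = (1, 0), X = (0, 1); any affine frame gives the same invariant.
1. M is the midpoint of XN ⇒ M = (1/2, 1/2)
2. Z lies on line XM with XZ:ZM = -4:1 ⇒ Z = (2/3, 1/3)
3. B is the centroid of triangle XZH ⇒ B = (2/9, 4/9)
4. R lies on line NZ with NR:RZ = 1:5 ⇒ R = (17/18, 1/18)
5. F lies on line HR with HF:FR = 1:4 ⇒ F = (17/90, 1/90)
line FB meets ZH at W = (44/225, 22/225)
B = F + t·(W−F) with t = 5, so FB:BW = 5:-4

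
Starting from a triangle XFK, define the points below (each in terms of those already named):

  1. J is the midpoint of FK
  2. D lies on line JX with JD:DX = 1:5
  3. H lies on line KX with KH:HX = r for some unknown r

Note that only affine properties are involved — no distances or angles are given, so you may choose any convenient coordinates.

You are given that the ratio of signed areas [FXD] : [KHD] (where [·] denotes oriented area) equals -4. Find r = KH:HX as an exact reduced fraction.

r = 1/3

Set X = (0, 0), F = (1, 0), K = (0, 1); any affine frame gives the same invariant.
1. J is the midpoint of FK ⇒ J = (1/2, 1/2)
2. D lies on line JX with JD:DX = 1:5 ⇒ D = (5/12, 5/12)
3. With KH:HX = r, write λ = r/(r+1) so H = K + λ·(X−K); H is affine-linear in λ
Every point depending on H is an affine combination of H and λ-independent points, so each such coordinate is linear in λ; the λ² term in each signed area is a multiple of (X−K)×(X−K) = 0, so 2·[FXD] and 2·[KHD] are each linear in λ. Evaluating at λ=0 and λ=1:
  2·[FXD] = -5/12,   2·[KHD] = 5/12·λ
So [FXD]:[KHD] = (-5/12) / (5/12·λ). Setting this equal to -4:
  -5/12 = -4·(5/12·λ)  ⇒  λ = 1/4
Then r = λ/(1−λ) = (1/4)/(3/4) = 1/3. Check: with r = 1/3, H = (0, 3/4) and [FXD]:[KHD] = -4 as required.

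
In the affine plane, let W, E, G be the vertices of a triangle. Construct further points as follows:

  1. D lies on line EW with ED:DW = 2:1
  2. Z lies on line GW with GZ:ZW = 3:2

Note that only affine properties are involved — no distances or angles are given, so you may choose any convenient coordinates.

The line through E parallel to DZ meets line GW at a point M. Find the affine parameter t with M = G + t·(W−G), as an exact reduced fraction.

t = -1/5

Work in coordinates with W = (0, 0), E = (1, 0), G = (0, 1).
1. D lies on line EW with ED:DW = 2:1 ⇒ D = (1/3, 0)
2. Z lies on line GW with GZ:ZW = 3:2 ⇒ Z = (0, 2/5)
through E parallel to DZ: direction (-1/3, 2/5); meets GW at M = (0, 6/5)
M = G + t·(W−G) with t = -1/5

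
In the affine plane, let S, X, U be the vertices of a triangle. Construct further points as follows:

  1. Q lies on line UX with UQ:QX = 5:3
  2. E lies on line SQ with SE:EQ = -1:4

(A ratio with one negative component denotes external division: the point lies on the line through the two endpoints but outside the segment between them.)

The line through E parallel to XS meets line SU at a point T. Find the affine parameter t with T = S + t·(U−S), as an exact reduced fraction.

t = -1/8

Choose coordinates S = (0, 0), X = (1, 0), U = (0, 1).
1. Q lies on line UX with UQ:QX = 5:3 ⇒ Q = (5/8, 3/8)
2. E lies on line SQ with SE:EQ = -1:4 ⇒ E = (-5/24, -1/8)
through E parallel to XS: direction (-1, 0); meets SU at T = (0, -1/8)
T = S + t·(U−S) with t = -1/8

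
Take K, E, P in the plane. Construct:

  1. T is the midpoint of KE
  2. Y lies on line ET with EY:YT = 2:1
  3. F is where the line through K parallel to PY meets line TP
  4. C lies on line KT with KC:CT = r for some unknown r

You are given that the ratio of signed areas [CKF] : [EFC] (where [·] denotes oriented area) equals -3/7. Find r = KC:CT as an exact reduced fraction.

Choose coordinates K = (0, 0), E = (1, 0), P = (0, 1).
1. T is the midpoint of KE ⇒ T = (1/2, 0)
2. Y lies on line ET with EY:YT = 2:1 ⇒ Y = (2/3, 0)
3. F is where the line through K parallel to PY meets line TP ⇒ F = (2, -3)
4. With KC:CT = r, write λ = r/(r+1) so C = K + λ·(T−K); C is affine-linear in λ
Every point depending on C is an affine combination of C and λ-independent points, so each such coordinate is linear in λ; the λ² term in each signed area is a multiple of (T−K)×(T−K) = 0, so 2·[CKF] and 2·[EFC] are each linear in λ. Evaluating at λ=0 and λ=1:
  2·[CKF] = 3/2·λ,   2·[EFC] = 3/2·λ − 3
So [CKF]:[EFC] = (3/2·λ) / (3/2·λ − 3). Setting this equal to -3/7:
  3/2·λ = -3/7·(3/2·λ − 3)  ⇒  λ = 3/5
Then r = λ/(1−λ) = (3/5)/(2/5) = 3/2. Check: with r = 3/2, C = (3/10, 0) and [CKF]:[EFC] = -3/7 as required.

r = 3/2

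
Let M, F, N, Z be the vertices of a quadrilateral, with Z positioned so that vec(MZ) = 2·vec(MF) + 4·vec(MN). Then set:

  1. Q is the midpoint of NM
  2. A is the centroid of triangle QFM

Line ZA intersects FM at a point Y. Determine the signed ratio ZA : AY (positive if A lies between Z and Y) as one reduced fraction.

Choose coordinates M = (0, 0), F = (1, 0), N = (0, 1), Z = (2, 4).
1. Q is the midpoint of NM ⇒ Q = (0, 1/2)
2. A is the centroid of triangle QFM ⇒ A = (1/3, 1/6)
line ZA meets FM at Y = (6/23, 0)
A = Z + t·(Y−Z) with t = 23/24, so ZA:AY = 23/24:1/24

ZA:AY = 23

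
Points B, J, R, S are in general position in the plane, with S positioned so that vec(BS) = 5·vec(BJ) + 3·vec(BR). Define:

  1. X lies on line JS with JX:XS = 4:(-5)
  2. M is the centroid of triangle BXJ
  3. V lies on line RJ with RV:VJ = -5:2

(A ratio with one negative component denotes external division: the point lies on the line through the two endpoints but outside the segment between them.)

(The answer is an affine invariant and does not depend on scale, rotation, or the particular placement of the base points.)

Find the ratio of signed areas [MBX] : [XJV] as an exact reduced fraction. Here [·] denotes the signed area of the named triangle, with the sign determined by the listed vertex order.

[MBX]:[XJV] = -3/14

Choose coordinates B = (0, 0), J = (1, 0), R = (0, 1), S = (5, 3).
1. X lies on line JS with JX:XS = 4:(-5) ⇒ X = (-15, -12)
2. M is the centroid of triangle BXJ ⇒ M = (-14/3, -4)
3. V lies on line RJ with RV:VJ = -5:2 ⇒ V = (5/3, -2/3)
2·[MBX] = 4, 2·[XJV] = -56/3
[MBX]:[XJV] = 4:-56/3 = -3/14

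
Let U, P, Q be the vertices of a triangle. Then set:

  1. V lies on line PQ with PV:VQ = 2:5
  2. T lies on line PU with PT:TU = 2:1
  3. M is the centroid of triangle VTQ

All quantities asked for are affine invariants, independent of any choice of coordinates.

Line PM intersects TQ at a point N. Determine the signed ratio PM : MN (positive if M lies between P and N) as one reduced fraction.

PM:MN = 16/5

Choose coordinates U = (0, 0), P = (1, 0), Q = (0, 1).
1. V lies on line PQ with PV:VQ = 2:5 ⇒ V = (5/7, 2/7)
2. T lies on line PU with PT:TU = 2:1 ⇒ T = (1/3, 0)
3. M is the centroid of triangle VTQ ⇒ M = (22/63, 3/7)
line PM meets TQ at N = (7/48, 9/16)
M = P + t·(N−P) with t = 16/21, so PM:MN = 16/21:5/21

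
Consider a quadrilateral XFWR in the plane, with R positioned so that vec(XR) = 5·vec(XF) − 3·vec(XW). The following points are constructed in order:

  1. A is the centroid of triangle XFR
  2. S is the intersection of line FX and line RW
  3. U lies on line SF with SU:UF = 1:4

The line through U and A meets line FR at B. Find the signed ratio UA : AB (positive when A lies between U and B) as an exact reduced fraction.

UA:AB = -8/5

Choose coordinates X = (0, 0), F = (1, 0), W = (0, 1), R = (5, -3).
1. A is the centroid of triangle XFR ⇒ A = (2, -1)
2. S is the intersection of line FX and line RW ⇒ S = (5/4, 0)
3. U lies on line SF with SU:UF = 1:4 ⇒ U = (6/5, 0)
line UA meets FR at B = (3/2, -3/8)
A = U + t·(B−U) with t = 8/3, so UA:AB = 8/3:-5/3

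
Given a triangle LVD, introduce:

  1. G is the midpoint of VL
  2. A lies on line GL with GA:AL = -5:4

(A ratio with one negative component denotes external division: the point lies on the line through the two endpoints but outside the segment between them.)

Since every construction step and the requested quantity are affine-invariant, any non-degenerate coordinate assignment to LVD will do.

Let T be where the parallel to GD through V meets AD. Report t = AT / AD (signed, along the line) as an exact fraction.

Work in coordinates with L = (0, 0), V = (1, 0), D = (0, 1).
1. G is the midpoint of VL ⇒ G = (1/2, 0)
2. A lies on line GL with GA:AL = -5:4 ⇒ A = (-2, 0)
through V parallel to GD: direction (-1/2, 1); meets AD at T = (2/5, 6/5)
T = A + t·(D−A) with t = 6/5

t = 6/5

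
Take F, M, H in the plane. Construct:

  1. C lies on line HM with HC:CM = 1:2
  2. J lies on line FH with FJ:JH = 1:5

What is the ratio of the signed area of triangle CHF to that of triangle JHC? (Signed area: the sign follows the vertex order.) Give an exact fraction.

Choose coordinates F = (0, 0), M = (1, 0), H = (0, 1).
1. C lies on line HM with HC:CM = 1:2 ⇒ C = (1/3, 2/3)
2. J lies on line FH with FJ:JH = 1:5 ⇒ J = (0, 1/6)
2·[CHF] = 1/3, 2·[JHC] = -5/18
[CHF]:[JHC] = 1/3:-5/18 = -6/5

[CHF]:[JHC] = -6/5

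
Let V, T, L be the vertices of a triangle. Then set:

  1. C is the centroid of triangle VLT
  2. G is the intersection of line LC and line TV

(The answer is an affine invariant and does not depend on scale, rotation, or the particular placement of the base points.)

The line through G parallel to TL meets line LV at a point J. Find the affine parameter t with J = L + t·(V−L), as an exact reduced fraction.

Choose coordinates V = (0, 0), T = (1, 0), L = (0, 1).
1. C is the centroid of triangle VLT ⇒ C = (1/3, 1/3)
2. G is the intersection of line LC and line TV ⇒ G = (1/2, 0)
through G parallel to TL: direction (-1, 1); meets LV at J = (0, 1/2)
J = L + t·(V−L) with t = 1/2

t = 1/2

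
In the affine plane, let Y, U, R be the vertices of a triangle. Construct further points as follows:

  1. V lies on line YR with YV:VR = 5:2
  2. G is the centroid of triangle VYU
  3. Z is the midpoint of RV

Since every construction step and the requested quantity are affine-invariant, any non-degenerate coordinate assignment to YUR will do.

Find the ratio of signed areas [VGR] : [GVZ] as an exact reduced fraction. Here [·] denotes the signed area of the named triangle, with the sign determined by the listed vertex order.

Assign Y = (0, 0), U = (1, 0), R = (0, 1) — the answer is frame-independent, so this choice is without loss of generality.
1. V lies on line YR with YV:VR = 5:2 ⇒ V = (0, 5/7)
2. G is the centroid of triangle VYU ⇒ G = (1/3, 5/21)
3. Z is the midpoint of RV ⇒ Z = (0, 6/7)
2·[VGR] = 2/21, 2·[GVZ] = -1/21
[VGR]:[GVZ] = 2/21:-1/21 = -2

[VGR]:[GVZ] = -2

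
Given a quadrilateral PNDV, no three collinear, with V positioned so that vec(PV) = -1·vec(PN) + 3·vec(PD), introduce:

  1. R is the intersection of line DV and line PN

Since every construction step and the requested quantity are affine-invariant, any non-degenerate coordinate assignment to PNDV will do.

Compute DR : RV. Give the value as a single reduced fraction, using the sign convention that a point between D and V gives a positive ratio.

DR:RV = -1/3

Set P = (0, 0), N = (1, 0), D = (0, 1), V = (-1, 3); any affine frame gives the same invariant.
1. R is the intersection of line DV and line PN ⇒ R = (1/2, 0)
R = D + t·(V−D) with t = -1/2, so DR:RV = t:(1−t) = -1/2:3/2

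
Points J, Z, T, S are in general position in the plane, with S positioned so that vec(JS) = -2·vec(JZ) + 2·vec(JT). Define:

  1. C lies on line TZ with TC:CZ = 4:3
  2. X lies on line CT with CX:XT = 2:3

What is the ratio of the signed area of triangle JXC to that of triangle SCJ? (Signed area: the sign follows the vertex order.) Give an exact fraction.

[JXC]:[SCJ] = 4/35

Set J = (0, 0), Z = (1, 0), T = (0, 1), S = (-2, 2); any affine frame gives the same invariant.
1. C lies on line TZ with TC:CZ = 4:3 ⇒ C = (4/7, 3/7)
2. X lies on line CT with CX:XT = 2:3 ⇒ X = (12/35, 23/35)
2·[JXC] = -8/35, 2·[SCJ] = -2
[JXC]:[SCJ] = -8/35:-2 = 4/35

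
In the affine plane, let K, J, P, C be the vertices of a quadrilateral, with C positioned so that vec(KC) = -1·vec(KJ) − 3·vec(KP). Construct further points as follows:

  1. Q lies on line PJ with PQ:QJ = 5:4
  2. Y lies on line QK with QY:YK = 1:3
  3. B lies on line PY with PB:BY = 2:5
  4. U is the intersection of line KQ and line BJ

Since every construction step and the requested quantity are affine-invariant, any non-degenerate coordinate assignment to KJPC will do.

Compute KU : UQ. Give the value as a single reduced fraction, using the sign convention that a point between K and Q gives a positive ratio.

Choose coordinates K = (0, 0), J = (1, 0), P = (0, 1), C = (-1, -3).
1. Q lies on line PJ with PQ:QJ = 5:4 ⇒ Q = (5/9, 4/9)
2. Y lies on line QK with QY:YK = 1:3 ⇒ Y = (5/12, 1/3)
3. B lies on line PY with PB:BY = 2:5 ⇒ B = (5/42, 17/21)
4. U is the intersection of line KQ and line BJ ⇒ U = (85/159, 68/159)
U = K + t·(Q−K) with t = 51/53, so KU:UQ = t:(1−t) = 51/53:2/53

KU:UQ = 51/2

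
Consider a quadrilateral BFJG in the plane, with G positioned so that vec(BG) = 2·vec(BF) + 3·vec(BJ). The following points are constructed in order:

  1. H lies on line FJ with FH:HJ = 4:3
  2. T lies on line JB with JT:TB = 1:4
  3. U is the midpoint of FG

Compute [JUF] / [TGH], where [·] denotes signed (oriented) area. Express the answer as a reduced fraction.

Set B = (0, 0), F = (1, 0), J = (0, 1), G = (2, 3); any affine frame gives the same invariant.
1. H lies on line FJ with FH:HJ = 4:3 ⇒ H = (3/7, 4/7)
2. T lies on line JB with JT:TB = 1:4 ⇒ T = (0, 4/5)
3. U is the midpoint of FG ⇒ U = (3/2, 3/2)
2·[JUF] = -2, 2·[TGH] = -7/5
[JUF]:[TGH] = -2:-7/5 = 10/7

[JUF]:[TGH] = 10/7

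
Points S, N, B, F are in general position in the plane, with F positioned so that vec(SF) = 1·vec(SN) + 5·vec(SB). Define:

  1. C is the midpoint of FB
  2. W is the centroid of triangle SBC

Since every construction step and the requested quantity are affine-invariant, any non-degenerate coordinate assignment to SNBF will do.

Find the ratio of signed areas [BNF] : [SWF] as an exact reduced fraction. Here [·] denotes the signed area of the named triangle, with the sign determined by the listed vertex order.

Choose coordinates S = (0, 0), N = (1, 0), B = (0, 1), F = (1, 5).
1. C is the midpoint of FB ⇒ C = (1/2, 3)
2. W is the centroid of triangle SBC ⇒ W = (1/6, 4/3)
2·[BNF] = 5, 2·[SWF] = -1/2
[BNF]:[SWF] = 5:-1/2 = -10

[BNF]:[SWF] = -10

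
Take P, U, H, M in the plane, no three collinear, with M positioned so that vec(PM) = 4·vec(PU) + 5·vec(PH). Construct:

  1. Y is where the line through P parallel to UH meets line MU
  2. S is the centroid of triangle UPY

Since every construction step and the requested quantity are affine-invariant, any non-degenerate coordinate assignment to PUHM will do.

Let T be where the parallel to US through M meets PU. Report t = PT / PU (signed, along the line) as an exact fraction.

Work in coordinates with P = (0, 0), U = (1, 0), H = (0, 1), M = (4, 5).
1. Y is where the line through P parallel to UH meets line MU ⇒ Y = (5/8, -5/8)
2. S is the centroid of triangle UPY ⇒ S = (13/24, -5/24)
through M parallel to US: direction (-11/24, -5/24); meets PU at T = (-7, 0)
T = P + t·(U−P) with t = -7

t = -7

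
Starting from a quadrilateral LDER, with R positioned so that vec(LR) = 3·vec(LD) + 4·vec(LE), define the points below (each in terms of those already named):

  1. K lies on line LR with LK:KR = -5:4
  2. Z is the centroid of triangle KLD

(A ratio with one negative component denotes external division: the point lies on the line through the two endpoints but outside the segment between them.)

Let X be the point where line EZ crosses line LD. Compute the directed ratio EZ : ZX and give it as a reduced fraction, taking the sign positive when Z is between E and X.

Work in coordinates with L = (0, 0), D = (1, 0), E = (0, 1), R = (3, 4).
1. K lies on line LR with LK:KR = -5:4 ⇒ K = (15, 20)
2. Z is the centroid of triangle KLD ⇒ Z = (16/3, 20/3)
line EZ meets LD at X = (-16/17, 0)
Z = E + t·(X−E) with t = -17/3, so EZ:ZX = -17/3:20/3

EZ:ZX = -17/20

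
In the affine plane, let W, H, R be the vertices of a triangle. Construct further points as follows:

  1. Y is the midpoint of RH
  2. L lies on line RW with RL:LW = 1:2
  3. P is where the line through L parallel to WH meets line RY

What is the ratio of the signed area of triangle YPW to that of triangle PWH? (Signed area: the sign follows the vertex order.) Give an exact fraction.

[YPW]:[PWH] = 1/4

Work in coordinates with W = (0, 0), H = (1, 0), R = (0, 1).
1. Y is the midpoint of RH ⇒ Y = (1/2, 1/2)
2. L lies on line RW with RL:LW = 1:2 ⇒ L = (0, 2/3)
3. P is where the line through L parallel to WH meets line RY ⇒ P = (1/3, 2/3)
2·[YPW] = 1/6, 2·[PWH] = 2/3
[YPW]:[PWH] = 1/6:2/3 = 1/4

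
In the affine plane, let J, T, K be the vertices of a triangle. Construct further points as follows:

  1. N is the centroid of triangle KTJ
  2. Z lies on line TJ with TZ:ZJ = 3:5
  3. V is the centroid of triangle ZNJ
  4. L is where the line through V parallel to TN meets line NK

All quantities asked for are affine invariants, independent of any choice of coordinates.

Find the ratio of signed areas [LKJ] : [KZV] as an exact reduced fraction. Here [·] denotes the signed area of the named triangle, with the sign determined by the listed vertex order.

Choose coordinates J = (0, 0), T = (1, 0), K = (0, 1).
1. N is the centroid of triangle KTJ ⇒ N = (1/3, 1/3)
2. Z lies on line TJ with TZ:ZJ = 3:5 ⇒ Z = (5/8, 0)
3. V is the centroid of triangle ZNJ ⇒ V = (23/72, 1/9)
4. L is where the line through V parallel to TN meets line NK ⇒ L = (35/72, 1/36)
2·[LKJ] = 35/72, 2·[KZV] = -17/72
[LKJ]:[KZV] = 35/72:-17/72 = -35/17

[LKJ]:[KZV] = -35/17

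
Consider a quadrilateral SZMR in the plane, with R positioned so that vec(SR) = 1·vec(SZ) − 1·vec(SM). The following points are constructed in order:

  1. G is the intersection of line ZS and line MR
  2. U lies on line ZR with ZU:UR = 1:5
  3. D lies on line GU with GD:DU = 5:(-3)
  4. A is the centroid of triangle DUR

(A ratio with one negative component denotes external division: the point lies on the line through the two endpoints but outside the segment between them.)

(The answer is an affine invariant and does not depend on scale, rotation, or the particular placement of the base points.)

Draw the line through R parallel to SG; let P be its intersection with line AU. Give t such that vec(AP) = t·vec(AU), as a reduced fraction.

t = -17/13

Work in coordinates with S = (0, 0), Z = (1, 0), M = (0, 1), R = (1, -1).
1. G is the intersection of line ZS and line MR ⇒ G = (1/2, 0)
2. U lies on line ZR with ZU:UR = 1:5 ⇒ U = (1, -1/6)
3. D lies on line GU with GD:DU = 5:(-3) ⇒ D = (7/4, -5/12)
4. A is the centroid of triangle DUR ⇒ A = (5/4, -19/36)
through R parallel to SG: direction (1/2, 0); meets AU at P = (41/26, -1)
P = A + t·(U−A) with t = -17/13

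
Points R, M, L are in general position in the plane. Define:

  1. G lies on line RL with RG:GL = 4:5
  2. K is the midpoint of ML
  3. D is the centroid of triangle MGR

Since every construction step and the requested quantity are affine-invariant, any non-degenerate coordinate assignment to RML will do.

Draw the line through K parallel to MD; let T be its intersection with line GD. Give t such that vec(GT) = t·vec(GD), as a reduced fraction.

Choose coordinates R = (0, 0), M = (1, 0), L = (0, 1).
1. G lies on line RL with RG:GL = 4:5 ⇒ G = (0, 4/9)
2. K is the midpoint of ML ⇒ K = (1/2, 1/2)
3. D is the centroid of triangle MGR ⇒ D = (1/3, 4/27)
through K parallel to MD: direction (-2/3, 4/27); meets GD at T = (-1/4, 2/3)
T = G + t·(D−G) with t = -3/4

t = -3/4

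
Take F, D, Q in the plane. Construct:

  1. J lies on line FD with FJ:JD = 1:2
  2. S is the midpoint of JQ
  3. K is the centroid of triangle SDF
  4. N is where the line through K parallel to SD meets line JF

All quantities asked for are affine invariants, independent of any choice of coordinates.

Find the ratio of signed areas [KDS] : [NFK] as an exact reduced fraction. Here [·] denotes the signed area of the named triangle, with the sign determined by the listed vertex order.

Work in coordinates with F = (0, 0), D = (1, 0), Q = (0, 1).
1. J lies on line FD with FJ:JD = 1:2 ⇒ J = (1/3, 0)
2. S is the midpoint of JQ ⇒ S = (1/6, 1/2)
3. K is the centroid of triangle SDF ⇒ K = (7/18, 1/6)
4. N is where the line through K parallel to SD meets line JF ⇒ N = (2/3, 0)
2·[KDS] = 1/6, 2·[NFK] = -1/9
[KDS]:[NFK] = 1/6:-1/9 = -3/2

[KDS]:[NFK] = -3/2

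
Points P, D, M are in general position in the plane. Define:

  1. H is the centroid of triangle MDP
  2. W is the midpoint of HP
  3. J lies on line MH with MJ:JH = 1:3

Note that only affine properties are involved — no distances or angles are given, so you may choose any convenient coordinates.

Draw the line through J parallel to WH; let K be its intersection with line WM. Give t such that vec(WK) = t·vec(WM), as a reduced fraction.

t = 3/4

Work in coordinates with P = (0, 0), D = (1, 0), M = (0, 1).
1. H is the centroid of triangle MDP ⇒ H = (1/3, 1/3)
2. W is the midpoint of HP ⇒ W = (1/6, 1/6)
3. J lies on line MH with MJ:JH = 1:3 ⇒ J = (1/12, 5/6)
through J parallel to WH: direction (1/6, 1/6); meets WM at K = (1/24, 19/24)
K = W + t·(M−W) with t = 3/4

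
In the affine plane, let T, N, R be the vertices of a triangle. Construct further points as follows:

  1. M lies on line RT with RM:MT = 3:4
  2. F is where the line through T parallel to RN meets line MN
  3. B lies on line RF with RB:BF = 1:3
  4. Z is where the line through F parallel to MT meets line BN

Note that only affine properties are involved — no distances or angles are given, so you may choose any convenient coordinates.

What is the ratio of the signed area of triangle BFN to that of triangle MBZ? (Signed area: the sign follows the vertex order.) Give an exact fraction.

Work in coordinates with T = (0, 0), N = (1, 0), R = (0, 1).
1. M lies on line RT with RM:MT = 3:4 ⇒ M = (0, 4/7)
2. F is where the line through T parallel to RN meets line MN ⇒ F = (-4/3, 4/3)
3. B lies on line RF with RB:BF = 1:3 ⇒ B = (-1/3, 13/12)
4. Z is where the line through F parallel to MT meets line BN ⇒ Z = (-4/3, 91/48)
2·[BFN] = 3/4, 2·[MBZ] = 27/112
[BFN]:[MBZ] = 3/4:27/112 = 28/9

[BFN]:[MBZ] = 28/9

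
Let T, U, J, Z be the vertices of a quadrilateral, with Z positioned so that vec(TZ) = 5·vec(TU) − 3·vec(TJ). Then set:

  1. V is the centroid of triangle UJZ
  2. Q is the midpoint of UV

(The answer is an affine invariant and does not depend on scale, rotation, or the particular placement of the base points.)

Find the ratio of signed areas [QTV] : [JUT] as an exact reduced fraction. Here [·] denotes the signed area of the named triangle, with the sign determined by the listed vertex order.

Set T = (0, 0), U = (1, 0), J = (0, 1), Z = (5, -3); any affine frame gives the same invariant.
1. V is the centroid of triangle UJZ ⇒ V = (2, -2/3)
2. Q is the midpoint of UV ⇒ Q = (3/2, -1/3)
2·[QTV] = 1/3, 2·[JUT] = -1
[QTV]:[JUT] = 1/3:-1 = -1/3

[QTV]:[JUT] = -1/3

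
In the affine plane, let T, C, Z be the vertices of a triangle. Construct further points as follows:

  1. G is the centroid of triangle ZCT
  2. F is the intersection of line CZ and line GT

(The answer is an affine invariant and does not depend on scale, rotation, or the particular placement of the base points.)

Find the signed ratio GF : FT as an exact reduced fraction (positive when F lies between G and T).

Choose coordinates T = (0, 0), C = (1, 0), Z = (0, 1).
1. G is the centroid of triangle ZCT ⇒ G = (1/3, 1/3)
2. F is the intersection of line CZ and line GT ⇒ F = (1/2, 1/2)
F = G + t·(T−G) with t = -1/2, so GF:FT = t:(1−t) = -1/2:3/2

GF:FT = -1/3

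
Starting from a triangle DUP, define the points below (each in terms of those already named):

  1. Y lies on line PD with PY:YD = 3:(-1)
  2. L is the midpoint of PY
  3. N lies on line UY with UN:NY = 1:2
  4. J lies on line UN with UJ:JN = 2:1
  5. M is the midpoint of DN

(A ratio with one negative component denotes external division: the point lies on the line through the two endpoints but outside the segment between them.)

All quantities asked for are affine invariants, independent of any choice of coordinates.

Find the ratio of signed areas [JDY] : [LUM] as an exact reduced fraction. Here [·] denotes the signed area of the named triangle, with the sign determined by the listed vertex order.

[JDY]:[LUM] = -14/9

Assign D = (0, 0), U = (1, 0), P = (0, 1) — the answer is frame-independent, so this choice is without loss of generality.
1. Y lies on line PD with PY:YD = 3:(-1) ⇒ Y = (0, -1/2)
2. L is the midpoint of PY ⇒ L = (0, 1/4)
3. N lies on line UY with UN:NY = 1:2 ⇒ N = (2/3, -1/6)
4. J lies on line UN with UJ:JN = 2:1 ⇒ J = (7/9, -1/9)
5. M is the midpoint of DN ⇒ M = (1/3, -1/12)
2·[JDY] = 7/18, 2·[LUM] = -1/4
[JDY]:[LUM] = 7/18:-1/4 = -14/9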